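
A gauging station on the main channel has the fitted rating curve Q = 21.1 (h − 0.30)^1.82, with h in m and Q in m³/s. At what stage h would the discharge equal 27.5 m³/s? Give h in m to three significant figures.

1.46 m

h − h₀ = (Q/C)^(1/b) = (27.5/21.1)^(1/1.82) = 1.157 m
h = 0.30 + 1.157 = 1.457 m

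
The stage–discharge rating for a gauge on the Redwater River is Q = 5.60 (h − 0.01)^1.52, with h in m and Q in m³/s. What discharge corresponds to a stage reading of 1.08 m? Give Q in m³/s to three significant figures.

Q = 5.60 × (1.08 − 0.01)^1.52 = 5.60 × 1.07^1.52 = 6.207 m³/s

6.21 m³/s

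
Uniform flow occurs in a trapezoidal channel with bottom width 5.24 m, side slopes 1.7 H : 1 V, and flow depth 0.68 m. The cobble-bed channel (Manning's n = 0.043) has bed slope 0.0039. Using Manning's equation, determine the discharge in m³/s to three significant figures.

A = (b + z·y)·y = (5.24 + 1.7×0.68)×0.68 = 4.349 m²
P = b + 2y√(1+z²) = 5.24 + 2×0.68×√(1+1.7²) = 7.922 m
R = A/P = 4.349/7.922 = 0.5490 m
Q = (1/n)·A·R^(2/3)·S^(1/2) = (1/0.043) × 4.349 × 0.5490^(2/3) × 0.0039^(1/2) = 4.235 m³/s

4.24 m³/s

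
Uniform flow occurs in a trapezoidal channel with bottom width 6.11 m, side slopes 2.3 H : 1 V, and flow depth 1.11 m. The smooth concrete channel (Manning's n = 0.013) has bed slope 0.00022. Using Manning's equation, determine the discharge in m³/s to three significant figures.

9.64 m³/s

A = (b + z·y)·y = (6.11 + 2.3×1.11)×1.11 = 9.616 m²
P = b + 2y√(1+z²) = 6.11 + 2×1.11×√(1+2.3²) = 11.68 m
R = A/P = 9.616/11.68 = 0.8234 m
Q = (1/n)·A·R^(2/3)·S^(1/2) = (1/0.013) × 9.616 × 0.8234^(2/3) × 0.00022^(1/2) = 9.639 m³/s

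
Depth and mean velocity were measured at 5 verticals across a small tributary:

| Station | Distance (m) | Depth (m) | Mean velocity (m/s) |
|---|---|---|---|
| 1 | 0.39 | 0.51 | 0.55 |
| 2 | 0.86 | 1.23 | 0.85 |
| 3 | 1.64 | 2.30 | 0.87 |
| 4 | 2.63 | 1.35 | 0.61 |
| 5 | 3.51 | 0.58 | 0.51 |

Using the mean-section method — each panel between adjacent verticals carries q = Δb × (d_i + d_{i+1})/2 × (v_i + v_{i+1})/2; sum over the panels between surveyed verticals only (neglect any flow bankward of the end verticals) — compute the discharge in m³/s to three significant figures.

Panel 1-2: Δb = 0.47 m, d̄ = (0.51+1.23)/2 = 0.87, v̄ = (0.55+0.85)/2 = 0.7 → q = 0.47×0.87×0.7 = 0.2862 m³/s
Panel 2-3: Δb = 0.78 m, d̄ = (1.23+2.30)/2 = 1.765, v̄ = (0.85+0.87)/2 = 0.86 → q = 0.78×1.765×0.86 = 1.184 m³/s
Panel 3-4: Δb = 0.99 m, d̄ = (2.30+1.35)/2 = 1.825, v̄ = (0.87+0.61)/2 = 0.74 → q = 0.99×1.825×0.74 = 1.337 m³/s
Panel 4-5: Δb = 0.88 m, d̄ = (1.35+0.58)/2 = 0.965, v̄ = (0.61+0.51)/2 = 0.56 → q = 0.88×0.965×0.56 = 0.4756 m³/s
Q = Σ q = 3.283 m³/s

3.28 m³/s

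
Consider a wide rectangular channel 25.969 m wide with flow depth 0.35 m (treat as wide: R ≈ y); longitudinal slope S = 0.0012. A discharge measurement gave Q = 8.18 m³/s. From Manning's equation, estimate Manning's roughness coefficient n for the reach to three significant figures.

0.0191

A = b·y = 25.969 × 0.35 = 9.089 m²
Wide channel: R ≈ y = 0.35 m
n = (1/Q)·A·R^(2/3)·S^(1/2) = (1/8.18) × 9.089 × 0.4966 × 0.03464 = 0.01912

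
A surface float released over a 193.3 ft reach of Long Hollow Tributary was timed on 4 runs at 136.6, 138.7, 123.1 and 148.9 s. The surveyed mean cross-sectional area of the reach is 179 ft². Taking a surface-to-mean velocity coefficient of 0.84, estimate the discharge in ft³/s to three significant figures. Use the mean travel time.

212 ft³/s

t̄ = (136.6 + 138.7 + 123.1 + 148.9) / 4 = 136.825 s
v_surface = L / t̄ = 193.3 / 136.825 = 1.413 ft/s
v_mean = 0.84 × 1.413 = 1.187 ft/s
Q = A × v_mean = 179 × 1.187 = 212.4 ft³/s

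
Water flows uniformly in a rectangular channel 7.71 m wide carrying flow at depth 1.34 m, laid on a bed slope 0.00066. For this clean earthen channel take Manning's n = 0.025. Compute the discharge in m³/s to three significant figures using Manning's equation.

10.6 m³/s

A = b·y = 7.71 × 1.34 = 10.33 m²
P = b + 2y = 7.71 + 2×1.34 = 10.39 m
R = A/P = 10.33/10.39 = 0.9944 m
Q = (1/n)·A·R^(2/3)·S^(1/2) = (1/0.025) × 10.33 × 0.9944^(2/3) × 0.00066^(1/2) = 10.58 m³/s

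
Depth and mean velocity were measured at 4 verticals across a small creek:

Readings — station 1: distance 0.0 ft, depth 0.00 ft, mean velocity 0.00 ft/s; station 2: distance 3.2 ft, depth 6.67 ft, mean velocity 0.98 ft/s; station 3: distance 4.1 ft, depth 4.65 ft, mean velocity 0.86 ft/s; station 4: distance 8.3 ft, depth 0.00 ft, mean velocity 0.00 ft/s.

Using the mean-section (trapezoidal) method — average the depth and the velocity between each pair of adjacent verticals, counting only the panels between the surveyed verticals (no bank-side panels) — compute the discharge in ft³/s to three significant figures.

Panel 1-2: Δb = 3.2 ft, d̄ = (0.00+6.67)/2 = 3.335, v̄ = (0.00+0.98)/2 = 0.49 → q = 3.2×3.335×0.49 = 5.229 ft³/s
Panel 2-3: Δb = 0.9 ft, d̄ = (6.67+4.65)/2 = 5.66, v̄ = (0.98+0.86)/2 = 0.92 → q = 0.9×5.66×0.92 = 4.686 ft³/s
Panel 3-4: Δb = 4.2 ft, d̄ = (4.65+0.00)/2 = 2.325, v̄ = (0.86+0.00)/2 = 0.43 → q = 4.2×2.325×0.43 = 4.199 ft³/s
Q = Σ q = 14.11 ft³/s

14.1 ft³/s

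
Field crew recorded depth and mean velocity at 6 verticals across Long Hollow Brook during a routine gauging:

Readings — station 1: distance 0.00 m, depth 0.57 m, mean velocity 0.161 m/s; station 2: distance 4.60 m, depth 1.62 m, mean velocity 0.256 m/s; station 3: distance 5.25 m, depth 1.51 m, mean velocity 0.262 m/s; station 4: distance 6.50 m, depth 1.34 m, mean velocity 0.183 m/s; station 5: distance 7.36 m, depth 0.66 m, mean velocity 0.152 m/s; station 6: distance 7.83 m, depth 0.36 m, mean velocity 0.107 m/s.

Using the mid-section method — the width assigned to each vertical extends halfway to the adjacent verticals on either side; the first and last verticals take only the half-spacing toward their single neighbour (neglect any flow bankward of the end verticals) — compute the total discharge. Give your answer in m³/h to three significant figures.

w_1 = (4.60 − 0.00)/2 = 2.3 m; q_1 = 0.161 × 0.57 × 2.3 = 0.2111 m³/s
w_2 = (5.25 − 0.00)/2 = 2.625 m; q_2 = 0.256 × 1.62 × 2.625 = 1.089 m³/s
w_3 = (6.50 − 4.60)/2 = 0.95 m; q_3 = 0.262 × 1.51 × 0.95 = 0.3758 m³/s
w_4 = (7.36 − 5.25)/2 = 1.055 m; q_4 = 0.183 × 1.34 × 1.055 = 0.2587 m³/s
w_5 = (7.83 − 6.50)/2 = 0.665 m; q_5 = 0.152 × 0.66 × 0.665 = 0.06671 m³/s
w_6 = (7.83 − 7.36)/2 = 0.235 m; q_6 = 0.107 × 0.36 × 0.235 = 0.009052 m³/s
Q = Σ qᵢ = 2.010 m³/s
= 2.010 × 3600 = 7236 m³/h

7240 m³/h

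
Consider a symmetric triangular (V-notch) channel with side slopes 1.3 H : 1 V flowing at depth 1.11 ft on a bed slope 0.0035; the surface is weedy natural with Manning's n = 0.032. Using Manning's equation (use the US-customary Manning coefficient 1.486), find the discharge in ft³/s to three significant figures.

A = z·y² = 1.3×1.11² = 1.602 ft²
P = 2y√(1+z²) = 2×1.11×√(1+1.3²) = 3.641 ft
R = A/P = 1.602/3.641 = 0.4399 ft
Q = (1.486/n)·A·R^(2/3)·S^(1/2) = (1.486/0.032) × 1.602 × 0.4399^(2/3) × 0.0035^(1/2) = 2.545 ft³/s

2.55 ft³/s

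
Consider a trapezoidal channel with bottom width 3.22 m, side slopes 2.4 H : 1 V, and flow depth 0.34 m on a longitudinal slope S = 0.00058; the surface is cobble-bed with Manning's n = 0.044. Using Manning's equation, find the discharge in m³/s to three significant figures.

0.318 m³/s

A = (b + z·y)·y = (3.22 + 2.4×0.34)×0.34 = 1.372 m²
P = b + 2y√(1+z²) = 3.22 + 2×0.34×√(1+2.4²) = 4.988 m
R = A/P = 1.372/4.988 = 0.2751 m
Q = (1/n)·A·R^(2/3)·S^(1/2) = (1/0.044) × 1.372 × 0.2751^(2/3) × 0.00058^(1/2) = 0.3177 m³/s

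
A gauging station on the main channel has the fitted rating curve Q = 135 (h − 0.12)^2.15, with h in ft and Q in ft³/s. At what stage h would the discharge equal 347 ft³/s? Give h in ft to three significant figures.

h − h₀ = (Q/C)^(1/b) = (347/135)^(1/2.15) = 1.551 ft
h = 0.12 + 1.551 = 1.671 ft

1.67 ft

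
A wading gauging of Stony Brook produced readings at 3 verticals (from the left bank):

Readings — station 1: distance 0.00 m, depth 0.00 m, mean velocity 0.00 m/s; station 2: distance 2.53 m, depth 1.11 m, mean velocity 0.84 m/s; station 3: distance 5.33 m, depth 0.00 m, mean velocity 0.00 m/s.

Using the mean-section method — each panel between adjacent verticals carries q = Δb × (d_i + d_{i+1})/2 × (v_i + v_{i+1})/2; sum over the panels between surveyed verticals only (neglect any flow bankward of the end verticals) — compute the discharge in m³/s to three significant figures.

Panel 1-2: Δb = 2.53 m, d̄ = (0.00+1.11)/2 = 0.555, v̄ = (0.00+0.84)/2 = 0.42 → q = 2.53×0.555×0.42 = 0.5897 m³/s
Panel 2-3: Δb = 2.8 m, d̄ = (1.11+0.00)/2 = 0.555, v̄ = (0.84+0.00)/2 = 0.42 → q = 2.8×0.555×0.42 = 0.6527 m³/s
Q = Σ q = 1.242 m³/s

1.24 m³/s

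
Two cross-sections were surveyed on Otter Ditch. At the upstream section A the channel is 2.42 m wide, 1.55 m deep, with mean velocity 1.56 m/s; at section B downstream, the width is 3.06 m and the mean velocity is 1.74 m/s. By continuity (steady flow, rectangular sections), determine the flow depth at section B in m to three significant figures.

1.10 m

Q = A₁V₁ = (2.42×1.55) × 1.56 = 5.852 m³/s
d₂ = Q/(b₂ V₂) = 5.852/(3.06×1.74) = 1.099 m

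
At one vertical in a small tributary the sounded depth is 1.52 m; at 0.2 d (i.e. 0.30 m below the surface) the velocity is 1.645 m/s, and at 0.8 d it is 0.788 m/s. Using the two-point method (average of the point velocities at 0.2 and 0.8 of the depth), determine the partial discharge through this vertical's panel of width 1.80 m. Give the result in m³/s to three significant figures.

v̄ = (1.645 + 0.788) / 2 = 1.217 m/s
q = v̄ × d × w = 1.217 × 1.52 × 1.80 = 3.328 m³/s

3.33 m³/s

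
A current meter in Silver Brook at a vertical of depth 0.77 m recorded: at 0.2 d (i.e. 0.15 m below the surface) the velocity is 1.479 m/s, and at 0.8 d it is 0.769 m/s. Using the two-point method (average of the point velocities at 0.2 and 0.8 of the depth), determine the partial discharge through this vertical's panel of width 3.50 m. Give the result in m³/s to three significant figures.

3.03 m³/s

v̄ = (1.479 + 0.769) / 2 = 1.124 m/s
q = v̄ × d × w = 1.124 × 0.77 × 3.50 = 3.029 m³/s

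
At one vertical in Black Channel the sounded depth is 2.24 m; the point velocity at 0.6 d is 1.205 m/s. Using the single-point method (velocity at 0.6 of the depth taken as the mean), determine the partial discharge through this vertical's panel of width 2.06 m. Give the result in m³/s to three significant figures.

v̄ = v₀.₆ = 1.205 m/s
q = v̄ × d × w = 1.205 × 2.24 × 2.06 = 5.560 m³/s

5.56 m³/s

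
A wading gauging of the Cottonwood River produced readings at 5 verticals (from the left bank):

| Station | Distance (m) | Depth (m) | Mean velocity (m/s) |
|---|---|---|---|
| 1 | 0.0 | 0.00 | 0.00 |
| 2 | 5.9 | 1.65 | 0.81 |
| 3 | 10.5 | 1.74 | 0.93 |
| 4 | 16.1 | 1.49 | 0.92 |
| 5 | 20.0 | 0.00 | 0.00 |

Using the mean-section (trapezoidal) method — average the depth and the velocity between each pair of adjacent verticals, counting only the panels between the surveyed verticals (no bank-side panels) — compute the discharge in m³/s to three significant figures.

Panel 1-2: Δb = 5.9 m, d̄ = (0.00+1.65)/2 = 0.825, v̄ = (0.00+0.81)/2 = 0.405 → q = 5.9×0.825×0.405 = 1.971 m³/s
Panel 2-3: Δb = 4.6 m, d̄ = (1.65+1.74)/2 = 1.695, v̄ = (0.81+0.93)/2 = 0.87 → q = 4.6×1.695×0.87 = 6.783 m³/s
Panel 3-4: Δb = 5.6 m, d̄ = (1.74+1.49)/2 = 1.615, v̄ = (0.93+0.92)/2 = 0.925 → q = 5.6×1.615×0.925 = 8.366 m³/s
Panel 4-5: Δb = 3.9 m, d̄ = (1.49+0.00)/2 = 0.745, v̄ = (0.92+0.00)/2 = 0.46 → q = 3.9×0.745×0.46 = 1.337 m³/s
Q = Σ q = 18.46 m³/s

18.5 m³/s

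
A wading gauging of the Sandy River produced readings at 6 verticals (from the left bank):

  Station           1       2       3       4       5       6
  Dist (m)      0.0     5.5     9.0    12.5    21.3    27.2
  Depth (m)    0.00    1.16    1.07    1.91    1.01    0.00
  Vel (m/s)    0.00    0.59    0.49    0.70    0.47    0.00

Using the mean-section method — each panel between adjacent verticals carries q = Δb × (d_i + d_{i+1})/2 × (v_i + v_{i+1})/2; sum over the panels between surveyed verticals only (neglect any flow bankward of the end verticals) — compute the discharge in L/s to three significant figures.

14400 L/s

Panel 1-2: Δb = 5.5 m, d̄ = (0.00+1.16)/2 = 0.58, v̄ = (0.00+0.59)/2 = 0.295 → q = 5.5×0.58×0.295 = 0.9411 m³/s
Panel 2-3: Δb = 3.5 m, d̄ = (1.16+1.07)/2 = 1.115, v̄ = (0.59+0.49)/2 = 0.54 → q = 3.5×1.115×0.54 = 2.107 m³/s
Panel 3-4: Δb = 3.5 m, d̄ = (1.07+1.91)/2 = 1.49, v̄ = (0.49+0.70)/2 = 0.595 → q = 3.5×1.49×0.595 = 3.103 m³/s
Panel 4-5: Δb = 8.8 m, d̄ = (1.91+1.01)/2 = 1.46, v̄ = (0.70+0.47)/2 = 0.585 → q = 8.8×1.46×0.585 = 7.516 m³/s
Panel 5-6: Δb = 5.9 m, d̄ = (1.01+0.00)/2 = 0.505, v̄ = (0.47+0.00)/2 = 0.235 → q = 5.9×0.505×0.235 = 0.7002 m³/s
Q = Σ q = 14.37 m³/s
= 14.37 × 1000 = 14370 L/s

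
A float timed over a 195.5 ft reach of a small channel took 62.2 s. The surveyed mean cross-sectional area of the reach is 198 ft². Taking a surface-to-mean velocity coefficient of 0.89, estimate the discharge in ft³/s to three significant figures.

554 ft³/s

v_surface = L / t̄ = 195.5 / 62.2 = 3.143 ft/s
v_mean = 0.89 × 3.143 = 2.797 ft/s
Q = A × v_mean = 198 × 2.797 = 553.9 ft³/s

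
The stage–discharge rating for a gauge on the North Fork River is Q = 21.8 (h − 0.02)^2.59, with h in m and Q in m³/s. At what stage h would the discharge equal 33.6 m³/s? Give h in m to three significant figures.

1.20 m

h − h₀ = (Q/C)^(1/b) = (33.6/21.8)^(1/2.59) = 1.182 m
h = 0.02 + 1.182 = 1.202 m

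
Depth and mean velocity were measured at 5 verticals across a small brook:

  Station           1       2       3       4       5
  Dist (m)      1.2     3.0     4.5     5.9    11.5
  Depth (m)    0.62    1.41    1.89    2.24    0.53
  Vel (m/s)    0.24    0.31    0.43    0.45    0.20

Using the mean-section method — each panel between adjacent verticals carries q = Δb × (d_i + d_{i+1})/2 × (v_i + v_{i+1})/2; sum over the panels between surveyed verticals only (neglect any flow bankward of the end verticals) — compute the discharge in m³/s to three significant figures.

Panel 1-2: Δb = 1.8 m, d̄ = (0.62+1.41)/2 = 1.015, v̄ = (0.24+0.31)/2 = 0.275 → q = 1.8×1.015×0.275 = 0.5024 m³/s
Panel 2-3: Δb = 1.5 m, d̄ = (1.41+1.89)/2 = 1.65, v̄ = (0.31+0.43)/2 = 0.37 → q = 1.5×1.65×0.37 = 0.9158 m³/s
Panel 3-4: Δb = 1.4 m, d̄ = (1.89+2.24)/2 = 2.065, v̄ = (0.43+0.45)/2 = 0.44 → q = 1.4×2.065×0.44 = 1.272 m³/s
Panel 4-5: Δb = 5.6 m, d̄ = (2.24+0.53)/2 = 1.385, v̄ = (0.45+0.20)/2 = 0.325 → q = 5.6×1.385×0.325 = 2.521 m³/s
Q = Σ q = 5.211 m³/s

5.21 m³/s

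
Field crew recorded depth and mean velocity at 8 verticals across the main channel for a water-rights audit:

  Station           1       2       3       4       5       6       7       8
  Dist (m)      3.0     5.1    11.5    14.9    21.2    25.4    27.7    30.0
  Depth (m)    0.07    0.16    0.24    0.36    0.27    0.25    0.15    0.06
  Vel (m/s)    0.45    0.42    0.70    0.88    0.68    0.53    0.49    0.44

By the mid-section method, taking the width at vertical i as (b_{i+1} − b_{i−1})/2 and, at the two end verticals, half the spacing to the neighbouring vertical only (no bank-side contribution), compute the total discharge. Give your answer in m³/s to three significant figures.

w_1 = (5.1 − 3.0)/2 = 1.05 m; q_1 = 0.45 × 0.07 × 1.05 = 0.03308 m³/s
w_2 = (11.5 − 3.0)/2 = 4.25 m; q_2 = 0.42 × 0.16 × 4.25 = 0.2856 m³/s
w_3 = (14.9 − 5.1)/2 = 4.9 m; q_3 = 0.70 × 0.24 × 4.9 = 0.8232 m³/s
w_4 = (21.2 − 11.5)/2 = 4.85 m; q_4 = 0.88 × 0.36 × 4.85 = 1.536 m³/s
w_5 = (25.4 − 14.9)/2 = 5.25 m; q_5 = 0.68 × 0.27 × 5.25 = 0.9639 m³/s
w_6 = (27.7 − 21.2)/2 = 3.25 m; q_6 = 0.53 × 0.25 × 3.25 = 0.4306 m³/s
w_7 = (30.0 − 25.4)/2 = 2.3 m; q_7 = 0.49 × 0.15 × 2.3 = 0.1691 m³/s
w_8 = (30.0 − 27.7)/2 = 1.15 m; q_8 = 0.44 × 0.06 × 1.15 = 0.03036 m³/s
Q = Σ qᵢ = 4.272 m³/s

4.27 m³/s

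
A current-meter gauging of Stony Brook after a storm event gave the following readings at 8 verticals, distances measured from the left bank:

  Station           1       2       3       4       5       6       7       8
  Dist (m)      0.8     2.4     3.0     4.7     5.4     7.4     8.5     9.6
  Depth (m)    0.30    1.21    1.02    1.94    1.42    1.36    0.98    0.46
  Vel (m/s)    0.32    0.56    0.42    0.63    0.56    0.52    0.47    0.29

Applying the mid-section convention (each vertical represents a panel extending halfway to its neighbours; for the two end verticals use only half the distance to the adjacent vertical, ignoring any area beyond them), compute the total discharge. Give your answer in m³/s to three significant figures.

w_1 = (2.4 − 0.8)/2 = 0.8 m; q_1 = 0.32 × 0.30 × 0.8 = 0.07680 m³/s
w_2 = (3.0 − 0.8)/2 = 1.1 m; q_2 = 0.56 × 1.21 × 1.1 = 0.7454 m³/s
w_3 = (4.7 − 2.4)/2 = 1.15 m; q_3 = 0.42 × 1.02 × 1.15 = 0.4927 m³/s
w_4 = (5.4 − 3.0)/2 = 1.2 m; q_4 = 0.63 × 1.94 × 1.2 = 1.467 m³/s
w_5 = (7.4 − 4.7)/2 = 1.35 m; q_5 = 0.56 × 1.42 × 1.35 = 1.074 m³/s
w_6 = (8.5 − 5.4)/2 = 1.55 m; q_6 = 0.52 × 1.36 × 1.55 = 1.096 m³/s
w_7 = (9.6 − 7.4)/2 = 1.1 m; q_7 = 0.47 × 0.98 × 1.1 = 0.5067 m³/s
w_8 = (9.6 − 8.5)/2 = 0.55 m; q_8 = 0.29 × 0.46 × 0.55 = 0.07337 m³/s
Q = Σ qᵢ = 5.531 m³/s

5.53 m³/s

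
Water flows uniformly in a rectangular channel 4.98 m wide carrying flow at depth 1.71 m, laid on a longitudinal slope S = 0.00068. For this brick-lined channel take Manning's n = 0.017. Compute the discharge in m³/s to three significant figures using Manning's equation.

13.2 m³/s

A = b·y = 4.98 × 1.71 = 8.516 m²
P = b + 2y = 4.98 + 2×1.71 = 8.400 m
R = A/P = 8.516/8.400 = 1.014 m
Q = (1/n)·A·R^(2/3)·S^(1/2) = (1/0.017) × 8.516 × 1.014^(2/3) × 0.00068^(1/2) = 13.18 m³/s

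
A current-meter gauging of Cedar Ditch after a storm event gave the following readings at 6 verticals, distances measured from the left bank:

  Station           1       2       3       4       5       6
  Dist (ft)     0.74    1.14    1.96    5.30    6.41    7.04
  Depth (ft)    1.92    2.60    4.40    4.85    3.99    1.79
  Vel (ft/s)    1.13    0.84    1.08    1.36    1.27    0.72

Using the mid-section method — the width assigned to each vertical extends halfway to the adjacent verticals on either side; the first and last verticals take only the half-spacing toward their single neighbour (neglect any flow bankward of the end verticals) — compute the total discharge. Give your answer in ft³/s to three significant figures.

31.1 ft³/s

w_1 = (1.14 − 0.74)/2 = 0.2 ft; q_1 = 1.13 × 1.92 × 0.2 = 0.4339 ft³/s
w_2 = (1.96 − 0.74)/2 = 0.61 ft; q_2 = 0.84 × 2.60 × 0.61 = 1.332 ft³/s
w_3 = (5.30 − 1.14)/2 = 2.08 ft; q_3 = 1.08 × 4.40 × 2.08 = 9.884 ft³/s
w_4 = (6.41 − 1.96)/2 = 2.225 ft; q_4 = 1.36 × 4.85 × 2.225 = 14.68 ft³/s
w_5 = (7.04 − 5.30)/2 = 0.87 ft; q_5 = 1.27 × 3.99 × 0.87 = 4.409 ft³/s
w_6 = (7.04 − 6.41)/2 = 0.315 ft; q_6 = 0.72 × 1.79 × 0.315 = 0.4060 ft³/s
Q = Σ qᵢ = 31.14 ft³/s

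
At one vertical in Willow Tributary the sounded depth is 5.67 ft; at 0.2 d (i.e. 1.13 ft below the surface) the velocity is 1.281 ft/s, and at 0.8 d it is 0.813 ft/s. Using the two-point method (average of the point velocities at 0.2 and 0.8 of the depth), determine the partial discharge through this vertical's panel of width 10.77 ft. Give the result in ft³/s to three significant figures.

v̄ = (1.281 + 0.813) / 2 = 1.047 ft/s
q = v̄ × d × w = 1.047 × 5.67 × 10.77 = 63.94 ft³/s

63.9 ft³/s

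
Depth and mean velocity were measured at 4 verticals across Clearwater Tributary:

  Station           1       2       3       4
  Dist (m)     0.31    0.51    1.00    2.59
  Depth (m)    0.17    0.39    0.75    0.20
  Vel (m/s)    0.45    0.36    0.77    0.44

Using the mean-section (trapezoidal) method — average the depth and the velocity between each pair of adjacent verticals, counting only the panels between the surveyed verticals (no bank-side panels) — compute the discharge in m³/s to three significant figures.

0.637 m³/s

Panel 1-2: Δb = 0.2 m, d̄ = (0.17+0.39)/2 = 0.28, v̄ = (0.45+0.36)/2 = 0.405 → q = 0.2×0.28×0.405 = 0.02268 m³/s
Panel 2-3: Δb = 0.49 m, d̄ = (0.39+0.75)/2 = 0.57, v̄ = (0.36+0.77)/2 = 0.565 → q = 0.49×0.57×0.565 = 0.1578 m³/s
Panel 3-4: Δb = 1.59 m, d̄ = (0.75+0.20)/2 = 0.475, v̄ = (0.77+0.44)/2 = 0.605 → q = 1.59×0.475×0.605 = 0.4569 m³/s
Q = Σ q = 0.6374 m³/s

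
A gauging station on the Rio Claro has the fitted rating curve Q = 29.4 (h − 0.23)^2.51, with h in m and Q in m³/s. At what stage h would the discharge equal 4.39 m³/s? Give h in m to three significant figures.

0.699 m

h − h₀ = (Q/C)^(1/b) = (4.39/29.4)^(1/2.51) = 0.4688 m
h = 0.23 + 0.4688 = 0.6988 m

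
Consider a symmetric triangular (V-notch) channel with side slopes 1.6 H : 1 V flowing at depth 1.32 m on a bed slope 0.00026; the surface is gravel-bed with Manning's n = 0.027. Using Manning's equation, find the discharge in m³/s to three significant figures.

1.13 m³/s

A = z·y² = 1.6×1.32² = 2.788 m²
P = 2y√(1+z²) = 2×1.32×√(1+1.6²) = 4.981 m
R = A/P = 2.788/4.981 = 0.5597 m
Q = (1/n)·A·R^(2/3)·S^(1/2) = (1/0.027) × 2.788 × 0.5597^(2/3) × 0.00026^(1/2) = 1.131 m³/s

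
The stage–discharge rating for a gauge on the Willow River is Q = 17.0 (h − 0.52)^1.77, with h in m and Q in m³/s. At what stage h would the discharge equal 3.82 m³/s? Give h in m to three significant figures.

h − h₀ = (Q/C)^(1/b) = (3.82/17.0)^(1/1.77) = 0.4302 m
h = 0.52 + 0.4302 = 0.9502 m

0.950 m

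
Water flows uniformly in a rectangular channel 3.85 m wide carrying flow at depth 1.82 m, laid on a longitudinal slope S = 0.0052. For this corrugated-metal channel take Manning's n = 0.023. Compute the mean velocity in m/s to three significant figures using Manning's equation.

A = b·y = 3.85 × 1.82 = 7.007 m²
P = b + 2y = 3.85 + 2×1.82 = 7.490 m
R = A/P = 7.007/7.490 = 0.9355 m
Q = (1/n)·A·R^(2/3)·S^(1/2) = (1/0.023) × 7.007 × 0.9355^(2/3) × 0.0052^(1/2) = 21.01 m³/s
V = Q/A = 21.01/7.007 = 2.999 m/s

3.00 m/s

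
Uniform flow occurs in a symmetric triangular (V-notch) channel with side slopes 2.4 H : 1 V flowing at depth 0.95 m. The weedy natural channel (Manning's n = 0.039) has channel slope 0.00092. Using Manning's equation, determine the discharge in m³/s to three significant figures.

A = z·y² = 2.4×0.95² = 2.166 m²
P = 2y√(1+z²) = 2×0.95×√(1+2.4²) = 4.940 m
R = A/P = 2.166/4.940 = 0.4385 m
Q = (1/n)·A·R^(2/3)·S^(1/2) = (1/0.039) × 2.166 × 0.4385^(2/3) × 0.00092^(1/2) = 0.9722 m³/s

0.972 m³/s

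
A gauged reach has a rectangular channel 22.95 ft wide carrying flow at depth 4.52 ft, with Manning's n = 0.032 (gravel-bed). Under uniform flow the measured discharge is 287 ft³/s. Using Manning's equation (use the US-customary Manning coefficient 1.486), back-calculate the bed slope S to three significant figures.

A = b·y = 22.95 × 4.52 = 103.7 ft²
P = b + 2y = 22.95 + 2×4.52 = 31.99 ft
R = A/P = 103.7/31.99 = 3.243 ft
S = (Q·n / (1.486·A·R^(2/3)))² = (287×0.032 / (1.486×103.7×2.191))² = 0.0007396

0.000740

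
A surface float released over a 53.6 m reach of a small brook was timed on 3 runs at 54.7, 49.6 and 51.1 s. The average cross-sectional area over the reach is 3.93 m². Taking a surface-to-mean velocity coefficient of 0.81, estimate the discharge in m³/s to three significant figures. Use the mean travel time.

3.29 m³/s

t̄ = (54.7 + 49.6 + 51.1) / 3 = 51.8 s
v_surface = L / t̄ = 53.6 / 51.8 = 1.035 m/s
v_mean = 0.81 × 1.035 = 0.8381 m/s
Q = A × v_mean = 3.93 × 0.8381 = 3.294 m³/s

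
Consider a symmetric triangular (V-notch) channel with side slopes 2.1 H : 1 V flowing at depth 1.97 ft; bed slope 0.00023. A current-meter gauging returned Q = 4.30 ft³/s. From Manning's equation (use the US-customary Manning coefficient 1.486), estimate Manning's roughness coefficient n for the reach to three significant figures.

A = z·y² = 2.1×1.97² = 8.150 ft²
P = 2y√(1+z²) = 2×1.97×√(1+2.1²) = 9.164 ft
R = A/P = 8.150/9.164 = 0.8893 ft
n = (1.486/Q)·A·R^(2/3)·S^(1/2) = (1.486/4.30) × 8.150 × 0.9248 × 0.01517 = 0.03950

0.0395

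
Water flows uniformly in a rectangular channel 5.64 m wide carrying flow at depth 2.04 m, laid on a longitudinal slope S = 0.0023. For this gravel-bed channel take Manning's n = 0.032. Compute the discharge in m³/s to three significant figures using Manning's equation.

A = b·y = 5.64 × 2.04 = 11.51 m²
P = b + 2y = 5.64 + 2×2.04 = 9.720 m
R = A/P = 11.51/9.720 = 1.184 m
Q = (1/n)·A·R^(2/3)·S^(1/2) = (1/0.032) × 11.51 × 1.184^(2/3) × 0.0023^(1/2) = 19.30 m³/s

19.3 m³/s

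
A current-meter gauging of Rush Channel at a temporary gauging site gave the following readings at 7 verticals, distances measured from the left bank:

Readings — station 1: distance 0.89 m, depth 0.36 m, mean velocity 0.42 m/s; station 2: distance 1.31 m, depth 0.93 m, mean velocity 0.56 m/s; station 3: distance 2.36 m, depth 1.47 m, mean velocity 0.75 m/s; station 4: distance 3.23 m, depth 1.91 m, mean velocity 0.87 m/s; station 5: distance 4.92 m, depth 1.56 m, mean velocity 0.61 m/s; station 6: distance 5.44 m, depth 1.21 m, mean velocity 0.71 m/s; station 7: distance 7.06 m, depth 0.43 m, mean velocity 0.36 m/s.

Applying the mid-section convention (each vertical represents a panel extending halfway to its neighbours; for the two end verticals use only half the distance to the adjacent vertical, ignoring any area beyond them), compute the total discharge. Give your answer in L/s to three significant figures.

5700 L/s

w_1 = (1.31 − 0.89)/2 = 0.21 m; q_1 = 0.42 × 0.36 × 0.21 = 0.03175 m³/s
w_2 = (2.36 − 0.89)/2 = 0.735 m; q_2 = 0.56 × 0.93 × 0.735 = 0.3828 m³/s
w_3 = (3.23 − 1.31)/2 = 0.96 m; q_3 = 0.75 × 1.47 × 0.96 = 1.058 m³/s
w_4 = (4.92 − 2.36)/2 = 1.28 m; q_4 = 0.87 × 1.91 × 1.28 = 2.127 m³/s
w_5 = (5.44 − 3.23)/2 = 1.105 m; q_5 = 0.61 × 1.56 × 1.105 = 1.052 m³/s
w_6 = (7.06 − 4.92)/2 = 1.07 m; q_6 = 0.71 × 1.21 × 1.07 = 0.9192 m³/s
w_7 = (7.06 − 5.44)/2 = 0.81 m; q_7 = 0.36 × 0.43 × 0.81 = 0.1254 m³/s
Q = Σ qᵢ = 5.696 m³/s
= 5.696 × 1000 = 5696 L/s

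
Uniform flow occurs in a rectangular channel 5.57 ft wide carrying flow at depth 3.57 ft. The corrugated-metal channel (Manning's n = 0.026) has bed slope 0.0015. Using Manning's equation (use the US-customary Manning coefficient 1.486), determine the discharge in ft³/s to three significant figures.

59.3 ft³/s

A = b·y = 5.57 × 3.57 = 19.88 ft²
P = b + 2y = 5.57 + 2×3.57 = 12.71 ft
R = A/P = 19.88/12.71 = 1.565 ft
Q = (1.486/n)·A·R^(2/3)·S^(1/2) = (1.486/0.026) × 19.88 × 1.565^(2/3) × 0.0015^(1/2) = 59.32 ft³/s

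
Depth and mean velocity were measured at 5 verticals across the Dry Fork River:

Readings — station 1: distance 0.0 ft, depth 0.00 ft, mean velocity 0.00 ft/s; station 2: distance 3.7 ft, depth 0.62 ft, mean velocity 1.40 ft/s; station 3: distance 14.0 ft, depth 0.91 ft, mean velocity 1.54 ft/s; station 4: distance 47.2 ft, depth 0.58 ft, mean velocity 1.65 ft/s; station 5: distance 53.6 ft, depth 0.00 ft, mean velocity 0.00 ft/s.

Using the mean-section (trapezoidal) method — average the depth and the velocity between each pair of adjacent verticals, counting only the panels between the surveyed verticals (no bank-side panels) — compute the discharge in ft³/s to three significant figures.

Panel 1-2: Δb = 3.7 ft, d̄ = (0.00+0.62)/2 = 0.31, v̄ = (0.00+1.40)/2 = 0.7 → q = 3.7×0.31×0.7 = 0.8029 ft³/s
Panel 2-3: Δb = 10.3 ft, d̄ = (0.62+0.91)/2 = 0.765, v̄ = (1.40+1.54)/2 = 1.47 → q = 10.3×0.765×1.47 = 11.58 ft³/s
Panel 3-4: Δb = 33.2 ft, d̄ = (0.91+0.58)/2 = 0.745, v̄ = (1.54+1.65)/2 = 1.595 → q = 33.2×0.745×1.595 = 39.45 ft³/s
Panel 4-5: Δb = 6.4 ft, d̄ = (0.58+0.00)/2 = 0.29, v̄ = (1.65+0.00)/2 = 0.825 → q = 6.4×0.29×0.825 = 1.531 ft³/s
Q = Σ q = 53.37 ft³/s

53.4 ft³/s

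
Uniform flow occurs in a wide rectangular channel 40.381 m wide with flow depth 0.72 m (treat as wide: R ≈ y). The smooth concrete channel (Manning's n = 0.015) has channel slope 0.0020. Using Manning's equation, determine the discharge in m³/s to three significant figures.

69.6 m³/s

A = b·y = 40.381 × 0.72 = 29.07 m²
Wide channel: R ≈ y = 0.72 m
Q = (1/n)·A·R^(2/3)·S^(1/2) = (1/0.015) × 29.07 × 0.7200^(2/3) × 0.0020^(1/2) = 69.63 m³/s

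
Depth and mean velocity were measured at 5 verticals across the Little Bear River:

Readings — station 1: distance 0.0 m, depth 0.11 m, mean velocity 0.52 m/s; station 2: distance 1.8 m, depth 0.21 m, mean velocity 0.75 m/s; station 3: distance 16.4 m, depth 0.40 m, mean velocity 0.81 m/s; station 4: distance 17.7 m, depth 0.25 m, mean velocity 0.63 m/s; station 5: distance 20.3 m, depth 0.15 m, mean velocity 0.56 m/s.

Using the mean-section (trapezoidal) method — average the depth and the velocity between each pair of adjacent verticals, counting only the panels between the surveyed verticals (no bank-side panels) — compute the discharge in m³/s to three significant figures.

Panel 1-2: Δb = 1.8 m, d̄ = (0.11+0.21)/2 = 0.16, v̄ = (0.52+0.75)/2 = 0.635 → q = 1.8×0.16×0.635 = 0.1829 m³/s
Panel 2-3: Δb = 14.6 m, d̄ = (0.21+0.40)/2 = 0.305, v̄ = (0.75+0.81)/2 = 0.78 → q = 14.6×0.305×0.78 = 3.473 m³/s
Panel 3-4: Δb = 1.3 m, d̄ = (0.40+0.25)/2 = 0.325, v̄ = (0.81+0.63)/2 = 0.72 → q = 1.3×0.325×0.72 = 0.3042 m³/s
Panel 4-5: Δb = 2.6 m, d̄ = (0.25+0.15)/2 = 0.2, v̄ = (0.63+0.56)/2 = 0.595 → q = 2.6×0.2×0.595 = 0.3094 m³/s
Q = Σ q = 4.270 m³/s

4.27 m³/s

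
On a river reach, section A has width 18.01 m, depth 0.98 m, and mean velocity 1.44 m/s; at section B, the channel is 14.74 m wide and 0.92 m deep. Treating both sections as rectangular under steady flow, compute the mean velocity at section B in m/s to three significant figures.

1.87 m/s

Q = A₁V₁ = (18.01×0.98) × 1.44 = 25.42 m³/s
A₂ = 14.74 × 0.92 = 13.56 m²
V₂ = Q/A₂ = 25.42/13.56 = 1.874 m/s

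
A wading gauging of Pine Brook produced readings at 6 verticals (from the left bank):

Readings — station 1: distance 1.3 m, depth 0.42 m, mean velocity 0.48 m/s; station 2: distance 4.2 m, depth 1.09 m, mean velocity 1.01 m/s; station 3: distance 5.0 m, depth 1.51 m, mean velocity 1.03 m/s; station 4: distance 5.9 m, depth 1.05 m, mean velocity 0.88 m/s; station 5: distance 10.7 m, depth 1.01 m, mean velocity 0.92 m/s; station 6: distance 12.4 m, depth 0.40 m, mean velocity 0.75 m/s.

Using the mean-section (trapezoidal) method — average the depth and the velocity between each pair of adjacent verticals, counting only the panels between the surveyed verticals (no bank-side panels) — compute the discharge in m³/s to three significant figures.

9.24 m³/s

Panel 1-2: Δb = 2.9 m, d̄ = (0.42+1.09)/2 = 0.755, v̄ = (0.48+1.01)/2 = 0.745 → q = 2.9×0.755×0.745 = 1.631 m³/s
Panel 2-3: Δb = 0.8 m, d̄ = (1.09+1.51)/2 = 1.3, v̄ = (1.01+1.03)/2 = 1.02 → q = 0.8×1.3×1.02 = 1.061 m³/s
Panel 3-4: Δb = 0.9 m, d̄ = (1.51+1.05)/2 = 1.28, v̄ = (1.03+0.88)/2 = 0.955 → q = 0.9×1.28×0.955 = 1.100 m³/s
Panel 4-5: Δb = 4.8 m, d̄ = (1.05+1.01)/2 = 1.03, v̄ = (0.88+0.92)/2 = 0.9 → q = 4.8×1.03×0.9 = 4.450 m³/s
Panel 5-6: Δb = 1.7 m, d̄ = (1.01+0.40)/2 = 0.705, v̄ = (0.92+0.75)/2 = 0.835 → q = 1.7×0.705×0.835 = 1.001 m³/s
Q = Σ q = 9.242 m³/s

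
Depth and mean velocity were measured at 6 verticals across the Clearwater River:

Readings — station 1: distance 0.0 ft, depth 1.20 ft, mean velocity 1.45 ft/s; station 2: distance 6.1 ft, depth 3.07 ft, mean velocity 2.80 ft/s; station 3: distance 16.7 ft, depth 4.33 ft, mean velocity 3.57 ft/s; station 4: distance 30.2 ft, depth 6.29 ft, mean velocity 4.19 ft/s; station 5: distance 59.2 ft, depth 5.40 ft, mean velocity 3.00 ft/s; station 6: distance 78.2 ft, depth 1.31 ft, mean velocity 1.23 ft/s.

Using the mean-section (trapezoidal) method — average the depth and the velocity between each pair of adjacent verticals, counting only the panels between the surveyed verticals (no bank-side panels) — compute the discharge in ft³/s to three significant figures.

1170 ft³/s

Panel 1-2: Δb = 6.1 ft, d̄ = (1.20+3.07)/2 = 2.135, v̄ = (1.45+2.80)/2 = 2.125 → q = 6.1×2.135×2.125 = 27.67 ft³/s
Panel 2-3: Δb = 10.6 ft, d̄ = (3.07+4.33)/2 = 3.7, v̄ = (2.80+3.57)/2 = 3.185 → q = 10.6×3.7×3.185 = 124.9 ft³/s
Panel 3-4: Δb = 13.5 ft, d̄ = (4.33+6.29)/2 = 5.31, v̄ = (3.57+4.19)/2 = 3.88 → q = 13.5×5.31×3.88 = 278.1 ft³/s
Panel 4-5: Δb = 29 ft, d̄ = (6.29+5.40)/2 = 5.845, v̄ = (4.19+3.00)/2 = 3.595 → q = 29×5.845×3.595 = 609.4 ft³/s
Panel 5-6: Δb = 19 ft, d̄ = (5.40+1.31)/2 = 3.355, v̄ = (3.00+1.23)/2 = 2.115 → q = 19×3.355×2.115 = 134.8 ft³/s
Q = Σ q = 1175 ft³/s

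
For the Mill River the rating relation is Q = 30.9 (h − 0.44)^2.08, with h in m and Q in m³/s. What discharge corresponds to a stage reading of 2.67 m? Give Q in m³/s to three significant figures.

Q = 30.9 × (2.67 − 0.44)^2.08 = 30.9 × 2.23^2.08 = 163.8 m³/s

164 m³/s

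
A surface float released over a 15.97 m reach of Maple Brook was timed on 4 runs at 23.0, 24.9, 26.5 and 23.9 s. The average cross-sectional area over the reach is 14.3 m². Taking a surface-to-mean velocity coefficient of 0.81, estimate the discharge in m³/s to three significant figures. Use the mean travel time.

7.53 m³/s

t̄ = (23.0 + 24.9 + 26.5 + 23.9) / 4 = 24.575 s
v_surface = L / t̄ = 15.97 / 24.575 = 0.6498 m/s
v_mean = 0.81 × 0.6498 = 0.5264 m/s
Q = A × v_mean = 14.3 × 0.5264 = 7.527 m³/s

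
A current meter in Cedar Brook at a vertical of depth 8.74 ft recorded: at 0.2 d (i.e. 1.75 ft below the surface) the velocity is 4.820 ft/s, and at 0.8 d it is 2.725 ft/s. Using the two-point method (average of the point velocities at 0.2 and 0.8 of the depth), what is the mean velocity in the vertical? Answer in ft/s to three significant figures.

v̄ = (4.820 + 2.725) / 2 = 3.773 ft/s

3.77 ft/s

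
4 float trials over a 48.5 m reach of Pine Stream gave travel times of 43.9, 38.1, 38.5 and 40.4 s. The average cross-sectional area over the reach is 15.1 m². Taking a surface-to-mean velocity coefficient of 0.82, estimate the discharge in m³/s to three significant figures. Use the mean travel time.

14.9 m³/s

t̄ = (43.9 + 38.1 + 38.5 + 40.4) / 4 = 40.225 s
v_surface = L / t̄ = 48.5 / 40.225 = 1.206 m/s
v_mean = 0.82 × 1.206 = 0.9887 m/s
Q = A × v_mean = 15.1 × 0.9887 = 14.93 m³/s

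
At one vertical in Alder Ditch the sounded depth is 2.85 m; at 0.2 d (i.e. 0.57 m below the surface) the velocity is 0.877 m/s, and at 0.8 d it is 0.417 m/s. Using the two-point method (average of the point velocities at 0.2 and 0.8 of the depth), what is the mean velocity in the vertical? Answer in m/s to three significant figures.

v̄ = (0.877 + 0.417) / 2 = 0.6470 m/s

0.647 m/s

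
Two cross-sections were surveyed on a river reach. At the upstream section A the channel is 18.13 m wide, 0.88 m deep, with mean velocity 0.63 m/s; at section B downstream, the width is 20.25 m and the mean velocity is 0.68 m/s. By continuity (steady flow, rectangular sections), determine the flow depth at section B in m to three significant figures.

0.730 m

Q = A₁V₁ = (18.13×0.88) × 0.63 = 10.05 m³/s
d₂ = Q/(b₂ V₂) = 10.05/(20.25×0.68) = 0.7299 m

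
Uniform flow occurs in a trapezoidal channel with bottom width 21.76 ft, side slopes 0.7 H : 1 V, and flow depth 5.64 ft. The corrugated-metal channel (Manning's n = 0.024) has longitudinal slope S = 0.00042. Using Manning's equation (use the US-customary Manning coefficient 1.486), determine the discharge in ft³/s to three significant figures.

A = (b + z·y)·y = (21.76 + 0.7×5.64)×5.64 = 145.0 ft²
P = b + 2y√(1+z²) = 21.76 + 2×5.64×√(1+0.7²) = 35.53 ft
R = A/P = 145.0/35.53 = 4.081 ft
Q = (1.486/n)·A·R^(2/3)·S^(1/2) = (1.486/0.024) × 145.0 × 4.081^(2/3) × 0.00042^(1/2) = 469.8 ft³/s

470 ft³/s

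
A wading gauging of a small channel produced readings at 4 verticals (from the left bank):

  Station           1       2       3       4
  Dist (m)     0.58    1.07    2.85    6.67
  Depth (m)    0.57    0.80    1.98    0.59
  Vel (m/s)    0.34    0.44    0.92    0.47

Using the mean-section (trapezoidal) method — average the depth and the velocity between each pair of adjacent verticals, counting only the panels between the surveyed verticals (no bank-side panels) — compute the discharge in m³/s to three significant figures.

Panel 1-2: Δb = 0.49 m, d̄ = (0.57+0.80)/2 = 0.685, v̄ = (0.34+0.44)/2 = 0.39 → q = 0.49×0.685×0.39 = 0.1309 m³/s
Panel 2-3: Δb = 1.78 m, d̄ = (0.80+1.98)/2 = 1.39, v̄ = (0.44+0.92)/2 = 0.68 → q = 1.78×1.39×0.68 = 1.682 m³/s
Panel 3-4: Δb = 3.82 m, d̄ = (1.98+0.59)/2 = 1.285, v̄ = (0.92+0.47)/2 = 0.695 → q = 3.82×1.285×0.695 = 3.412 m³/s
Q = Σ q = 5.225 m³/s

5.22 m³/s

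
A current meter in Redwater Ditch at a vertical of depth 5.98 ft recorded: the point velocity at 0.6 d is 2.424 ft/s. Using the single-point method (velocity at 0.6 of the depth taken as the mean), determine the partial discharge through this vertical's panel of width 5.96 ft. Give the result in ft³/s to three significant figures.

v̄ = v₀.₆ = 2.424 ft/s
q = v̄ × d × w = 2.424 × 5.98 × 5.96 = 86.39 ft³/s

86.4 ft³/s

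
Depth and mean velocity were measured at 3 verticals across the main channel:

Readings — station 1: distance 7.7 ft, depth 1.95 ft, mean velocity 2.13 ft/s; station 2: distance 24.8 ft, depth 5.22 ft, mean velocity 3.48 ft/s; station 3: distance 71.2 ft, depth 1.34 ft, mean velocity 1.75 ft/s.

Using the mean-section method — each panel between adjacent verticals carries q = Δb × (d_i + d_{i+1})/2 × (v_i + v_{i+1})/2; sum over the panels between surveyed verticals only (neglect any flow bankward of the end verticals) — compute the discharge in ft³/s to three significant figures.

570 ft³/s

Panel 1-2: Δb = 17.1 ft, d̄ = (1.95+5.22)/2 = 3.585, v̄ = (2.13+3.48)/2 = 2.805 → q = 17.1×3.585×2.805 = 172.0 ft³/s
Panel 2-3: Δb = 46.4 ft, d̄ = (5.22+1.34)/2 = 3.28, v̄ = (3.48+1.75)/2 = 2.615 → q = 46.4×3.28×2.615 = 398.0 ft³/s
Q = Σ q = 569.9 ft³/s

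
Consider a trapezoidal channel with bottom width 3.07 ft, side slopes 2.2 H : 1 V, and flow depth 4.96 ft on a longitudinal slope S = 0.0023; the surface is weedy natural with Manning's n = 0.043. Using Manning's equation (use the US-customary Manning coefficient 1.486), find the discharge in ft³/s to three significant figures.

215 ft³/s

A = (b + z·y)·y = (3.07 + 2.2×4.96)×4.96 = 69.35 ft²
P = b + 2y√(1+z²) = 3.07 + 2×4.96×√(1+2.2²) = 27.04 ft
R = A/P = 69.35/27.04 = 2.564 ft
Q = (1.486/n)·A·R^(2/3)·S^(1/2) = (1.486/0.043) × 69.35 × 2.564^(2/3) × 0.0023^(1/2) = 215.3 ft³/s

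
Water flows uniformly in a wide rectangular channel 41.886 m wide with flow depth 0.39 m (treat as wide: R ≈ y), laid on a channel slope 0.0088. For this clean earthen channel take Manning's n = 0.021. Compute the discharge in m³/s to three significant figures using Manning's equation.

A = b·y = 41.886 × 0.39 = 16.34 m²
Wide channel: R ≈ y = 0.39 m
Q = (1/n)·A·R^(2/3)·S^(1/2) = (1/0.021) × 16.34 × 0.3900^(2/3) × 0.0088^(1/2) = 38.95 m³/s

39.0 m³/s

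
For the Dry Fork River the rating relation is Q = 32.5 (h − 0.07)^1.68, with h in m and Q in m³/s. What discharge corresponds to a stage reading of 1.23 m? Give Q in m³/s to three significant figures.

Q = 32.5 × (1.23 − 0.07)^1.68 = 32.5 × 1.16^1.68 = 41.70 m³/s

41.7 m³/s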